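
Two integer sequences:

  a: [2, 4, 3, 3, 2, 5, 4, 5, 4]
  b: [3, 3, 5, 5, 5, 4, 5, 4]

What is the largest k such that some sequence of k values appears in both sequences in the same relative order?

One common subsequence of length 6: 3 at a[3]=b[1], then 3 at a[4]=b[2], then 5 at a[6]=b[5], then 4 at a[7]=b[6], then 5 at a[8]=b[7], then 4 at a[9]=b[8]. dp[9][8] = 6 confirms this is the maximum.

6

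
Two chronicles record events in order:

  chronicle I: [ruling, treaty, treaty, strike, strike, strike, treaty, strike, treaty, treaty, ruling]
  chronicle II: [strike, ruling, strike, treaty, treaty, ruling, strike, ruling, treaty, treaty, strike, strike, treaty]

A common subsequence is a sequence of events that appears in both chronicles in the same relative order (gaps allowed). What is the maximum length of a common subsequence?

Match ruling at chronicle I[1]=chronicle II[2], treaty at chronicle I[2]=chronicle II[4], treaty at chronicle I[3]=chronicle II[5], strike at chronicle I[4]=chronicle II[7], strike at chronicle I[6]=chronicle II[11], strike at chronicle I[8]=chronicle II[12], treaty at chronicle I[10]=chronicle II[13] — 7 events in the same relative order in both. Since dp[11][13] = 7, nothing longer is possible.

7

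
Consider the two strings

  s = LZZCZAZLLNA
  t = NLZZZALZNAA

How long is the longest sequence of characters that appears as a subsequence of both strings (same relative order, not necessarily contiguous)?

Taking L at s[1]=t[2] → Z at s[2]=t[3] → Z at s[3]=t[4] → Z at s[5]=t[5] → A at s[6]=t[6] → Z at s[7]=t[8] → N at s[10]=t[9] → A at s[11]=t[11] gives a common subsequence of length 8. Since dp[11][11] = 8, nothing longer is possible.

8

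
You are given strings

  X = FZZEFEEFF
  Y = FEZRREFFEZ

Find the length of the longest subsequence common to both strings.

Taking F (X #1, Y #1) → Z (X #2, Y #3) → E (X #4, Y #6) → F (X #5, Y #8) → E (X #6, Y #9) gives a common subsequence of length 5. dp[9][10] = 5 confirms this is the maximum.

5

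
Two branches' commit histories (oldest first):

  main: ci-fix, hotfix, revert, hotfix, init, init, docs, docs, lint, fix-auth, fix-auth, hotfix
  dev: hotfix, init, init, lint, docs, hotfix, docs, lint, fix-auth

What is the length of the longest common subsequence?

7

Pick hotfix (main #4, dev #1); then init (main #5, dev #2); then init (main #6, dev #3); then docs (main #7, dev #5); then docs (main #8, dev #7); then lint (main #9, dev #8); then fix-auth (main #11, dev #9); all 7 commits appear in both, in order, and the DP table's final entry dp[12][9] is also 7, so no common subsequence is longer.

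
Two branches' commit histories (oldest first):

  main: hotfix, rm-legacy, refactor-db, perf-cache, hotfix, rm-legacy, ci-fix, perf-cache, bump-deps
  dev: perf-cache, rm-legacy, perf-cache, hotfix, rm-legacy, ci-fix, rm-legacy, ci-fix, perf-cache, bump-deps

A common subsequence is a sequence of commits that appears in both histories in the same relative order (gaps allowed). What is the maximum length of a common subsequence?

Match rm-legacy at main[2]=dev[2] → perf-cache at main[4]=dev[3] → hotfix at main[5]=dev[4] → rm-legacy at main[6]=dev[7] → ci-fix at main[7]=dev[8] → perf-cache at main[8]=dev[9] → bump-deps at main[9]=dev[10] — 7 commits in the same relative order in both. The LCS DP gives dp[9][10] = 7, so this is optimal.

7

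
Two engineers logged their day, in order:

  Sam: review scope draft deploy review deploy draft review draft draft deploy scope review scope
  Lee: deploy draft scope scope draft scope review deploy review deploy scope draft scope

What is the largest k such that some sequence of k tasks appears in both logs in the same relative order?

Pick scope (Sam #2, Lee #4), then draft (Sam #3, Lee #5), then review (Sam #5, Lee #7), then deploy (Sam #6, Lee #8), then review (Sam #8, Lee #9), then deploy (Sam #11, Lee #10), then scope (Sam #12, Lee #11), then scope (Sam #14, Lee #13); all 8 tasks appear in both, in order. The LCS DP gives dp[14][13] = 8, so this is optimal.

8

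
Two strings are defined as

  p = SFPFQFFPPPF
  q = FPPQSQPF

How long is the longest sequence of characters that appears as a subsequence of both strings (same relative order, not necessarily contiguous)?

5

Match F at p[2]=q[1]; then P at p[3]=q[3]; then Q at p[5]=q[6]; then P at p[10]=q[7]; then F at p[11]=q[8] — 5 characters in the same relative order in both. dp[11][8] = 5 confirms this is the maximum.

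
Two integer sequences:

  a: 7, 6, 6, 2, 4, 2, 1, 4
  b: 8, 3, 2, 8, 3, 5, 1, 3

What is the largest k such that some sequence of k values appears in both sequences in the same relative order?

2

Let dp[i][j] be the LCS length of the first i values of a and the first j values of b. dp[i][j] = dp[i-1][j-1]+1 when the i-th and j-th values match, else max(dp[i-1][j], dp[i][j-1]).
    ·  8  3  2  8  3  5  1  3
 ·  0  0  0  0  0  0  0  0  0
 7  0  0  0  0  0  0  0  0  0
 6  0  0  0  0  0  0  0  0  0
 6  0  0  0  0  0  0  0  0  0
 2  0  0  0  1  1  1  1  1  1
 4  0  0  0  1  1  1  1  1  1
 2  0  0  0  1  1  1  1  1  1
 1  0  0  0  1  1  1  1  2  2
 4  0  0  0  1  1  1  1  2  2
dp[8][8] = 2. One LCS (by backtracking along matches): 2, 1.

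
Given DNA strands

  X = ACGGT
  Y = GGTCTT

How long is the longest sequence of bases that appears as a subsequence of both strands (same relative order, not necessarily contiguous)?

Let dp[i][j] be the LCS length of the first i bases of X and the first j bases of Y. dp[i][j] = dp[i-1][j-1]+1 when the i-th and j-th bases match, else max(dp[i-1][j], dp[i][j-1]).
    ·  G  G  T  C  T  T
 ·  0  0  0  0  0  0  0
 A  0  0  0  0  0  0  0
 C  0  0  0  0  1  1  1
 G  0  1  1  1  1  1  1
 G  0  1  2  2  2  2  2
 T  0  1  2  3  3  3  3
dp[5][6] = 3. One LCS (by backtracking along matches): GGT.

3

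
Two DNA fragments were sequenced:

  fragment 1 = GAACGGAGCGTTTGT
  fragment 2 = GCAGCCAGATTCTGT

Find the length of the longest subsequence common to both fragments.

11

Taking G [1,1], then C [4,2], then A [7,3], then G [8,4], then C [9,6], then G [10,8], then T [11,10], then T [12,11], then T [13,13], then G [14,14], then T [15,15] gives a common subsequence of length 11, and the DP table's final entry dp[15][15] is also 11, so no common subsequence is longer.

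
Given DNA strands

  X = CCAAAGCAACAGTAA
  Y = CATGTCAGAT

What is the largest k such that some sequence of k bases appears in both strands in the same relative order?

7

Let dp[i][j] be the LCS length of the first i bases of X and the first j bases of Y. dp[i][j] = dp[i-1][j-1]+1 when the i-th and j-th bases match, else max(dp[i-1][j], dp[i][j-1]).
    ·  C  A  T  G  T  C  A  G  A  T
 ·  0  0  0  0  0  0  0  0  0  0  0
 C  0  1  1  1  1  1  1  1  1  1  1
 C  0  1  1  1  1  1  2  2  2  2  2
 A  0  1  2  2  2  2  2  3  3  3  3
 A  0  1  2  2  2  2  2  3  3  4  4
 A  0  1  2  2  2  2  2  3  3  4  4
 G  0  1  2  2  3  3  3  3  4  4  4
 C  0  1  2  2  3  3  4  4  4  4  4
 A  0  1  2  2  3  3  4  5  5  5  5
 A  0  1  2  2  3  3  4  5  5  6  6
 C  0  1  2  2  3  3  4  5  5  6  6
 A  0  1  2  2  3  3  4  5  5  6  6
 G  0  1  2  2  3  3  4  5  6  6  6
 T  0  1  2  3  3  4  4  5  6  6  7
 A  0  1  2  3  3  4  4  5  6  7  7
 A  0  1  2  3  3  4  4  5  6  7  7
dp[15][10] = 7. One LCS (by backtracking along matches): CAGCAAT.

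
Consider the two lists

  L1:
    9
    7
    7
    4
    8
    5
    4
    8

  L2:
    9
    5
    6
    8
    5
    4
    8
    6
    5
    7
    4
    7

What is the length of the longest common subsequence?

5

One common subsequence of length 5: 9 (L1 #1, L2 #1), 4 (L1 #4, L2 #6), 8 (L1 #5, L2 #7), 5 (L1 #6, L2 #9), 4 (L1 #7, L2 #11), and the DP table's final entry dp[8][12] is also 5, so no common subsequence is longer.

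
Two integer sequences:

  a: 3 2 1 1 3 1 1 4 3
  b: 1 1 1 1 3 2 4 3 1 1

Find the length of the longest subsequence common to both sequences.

Let dp[i][j] be the LCS length of the first i values of a and the first j values of b. dp[i][j] = dp[i-1][j-1]+1 when the i-th and j-th values match, else max(dp[i-1][j], dp[i][j-1]).
    ·  1  1  1  1  3  2  4  3  1  1
 ·  0  0  0  0  0  0  0  0  0  0  0
 3  0  0  0  0  0  1  1  1  1  1  1
 2  0  0  0  0  0  1  2  2  2  2  2
 1  0  1  1  1  1  1  2  2  2  3  3
 1  0  1  2  2  2  2  2  2  2  3  4
 3  0  1  2  2  2  3  3  3  3  3  4
 1  0  1  2  3  3  3  3  3  3  4  4
 1  0  1  2  3  4  4  4  4  4  4  5
 4  0  1  2  3  4  4  4  5  5  5  5
 3  0  1  2  3  4  5  5  5  6  6  6
dp[9][10] = 6. One LCS (by backtracking along matches): 1, 1, 1, 1, 4, 3.

6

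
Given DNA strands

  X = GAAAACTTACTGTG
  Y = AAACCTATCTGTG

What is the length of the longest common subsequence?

11

One common subsequence of length 11: A (X #2, Y #1), then A (X #3, Y #2), then A (X #4, Y #3), then C (X #6, Y #5), then T (X #7, Y #6), then T (X #8, Y #8), then C (X #10, Y #9), then T (X #11, Y #10), then G (X #12, Y #11), then T (X #13, Y #12), then G (X #14, Y #13). dp[14][13] = 11 confirms this is the maximum.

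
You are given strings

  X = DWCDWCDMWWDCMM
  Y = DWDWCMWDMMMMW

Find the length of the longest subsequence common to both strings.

Taking D [1,1], W [2,2], D [4,3], W [5,4], C [6,5], M [8,6], W [10,7], D [11,8], M [13,11], M [14,12] gives a common subsequence of length 10. Since dp[14][13] = 10, nothing longer is possible.

10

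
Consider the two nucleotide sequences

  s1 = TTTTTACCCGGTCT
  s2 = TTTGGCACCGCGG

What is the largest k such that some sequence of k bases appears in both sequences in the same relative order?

9

One common subsequence of length 9: T (s1 #1, s2 #1) → T (s1 #2, s2 #2) → T (s1 #3, s2 #3) → A (s1 #6, s2 #7) → C (s1 #7, s2 #8) → C (s1 #8, s2 #9) → C (s1 #9, s2 #11) → G (s1 #10, s2 #12) → G (s1 #11, s2 #13), and the DP table's final entry dp[14][13] is also 9, so no common subsequence is longer.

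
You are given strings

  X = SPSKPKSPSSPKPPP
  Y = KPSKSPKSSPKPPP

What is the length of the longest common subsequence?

12

One common subsequence of length 12: P [2,2]; then S [3,3]; then K [4,4]; then P [5,6]; then K [6,7]; then S [9,8]; then S [10,9]; then P [11,10]; then K [12,11]; then P [13,12]; then P [14,13]; then P [15,14]. dp[15][14] = 12 confirms this is the maximum.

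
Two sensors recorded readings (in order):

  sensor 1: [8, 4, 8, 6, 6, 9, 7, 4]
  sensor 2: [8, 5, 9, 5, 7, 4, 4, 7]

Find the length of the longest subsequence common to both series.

4

Let dp[i][j] be the LCS length of the first i values of sensor 1 and the first j values of sensor 2. dp[i][j] = dp[i-1][j-1]+1 when the i-th and j-th values match, else max(dp[i-1][j], dp[i][j-1]).
    ·  8  5  9  5  7  4  4  7
 ·  0  0  0  0  0  0  0  0  0
 8  0  1  1  1  1  1  1  1  1
 4  0  1  1  1  1  1  2  2  2
 8  0  1  1  1  1  1  2  2  2
 6  0  1  1  1  1  1  2  2  2
 6  0  1  1  1  1  1  2  2  2
 9  0  1  1  2  2  2  2  2  2
 7  0  1  1  2  2  3  3  3  3
 4  0  1  1  2  2  3  4  4  4
dp[8][8] = 4. One LCS (by backtracking along matches): 8, 9, 7, 4.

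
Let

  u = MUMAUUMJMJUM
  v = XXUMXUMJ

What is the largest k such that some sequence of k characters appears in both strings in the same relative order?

One common subsequence of length 5: U [2,3]; then M [3,4]; then U [6,6]; then M [9,7]; then J [10,8]. The LCS DP gives dp[12][8] = 5, so this is optimal.

5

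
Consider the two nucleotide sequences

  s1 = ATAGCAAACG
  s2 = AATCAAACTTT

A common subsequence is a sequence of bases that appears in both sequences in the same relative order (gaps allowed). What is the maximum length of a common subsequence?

Let dp[i][j] be the LCS length of the first i bases of s1 and the first j bases of s2. dp[i][j] = dp[i-1][j-1]+1 when the i-th and j-th bases match, else max(dp[i-1][j], dp[i][j-1]).
    ·  A  A  T  C  A  A  A  C  T  T  T
 ·  0  0  0  0  0  0  0  0  0  0  0  0
 A  0  1  1  1  1  1  1  1  1  1  1  1
 T  0  1  1  2  2  2  2  2  2  2  2  2
 A  0  1  2  2  2  3  3  3  3  3  3  3
 G  0  1  2  2  2  3  3  3  3  3  3  3
 C  0  1  2  2  3  3  3  3  4  4  4  4
 A  0  1  2  2  3  4  4  4  4  4  4  4
 A  0  1  2  2  3  4  5  5  5  5  5  5
 A  0  1  2  2  3  4  5  6  6  6  6  6
 C  0  1  2  2  3  4  5  6  7  7  7  7
 G  0  1  2  2  3  4  5  6  7  7  7  7
dp[10][11] = 7. One LCS (by backtracking along matches): ATCAAAC.

7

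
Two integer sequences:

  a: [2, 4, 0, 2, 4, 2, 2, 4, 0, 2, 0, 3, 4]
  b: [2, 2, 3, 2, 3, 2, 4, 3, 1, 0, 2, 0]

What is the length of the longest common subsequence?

Match 2 (a #1, b #1), then 2 (a #4, b #2), then 2 (a #6, b #4), then 2 (a #7, b #6), then 4 (a #8, b #7), then 0 (a #9, b #10), then 2 (a #10, b #11), then 0 (a #11, b #12) — 8 values in the same relative order in both, and the DP table's final entry dp[13][12] is also 8, so no common subsequence is longer.

8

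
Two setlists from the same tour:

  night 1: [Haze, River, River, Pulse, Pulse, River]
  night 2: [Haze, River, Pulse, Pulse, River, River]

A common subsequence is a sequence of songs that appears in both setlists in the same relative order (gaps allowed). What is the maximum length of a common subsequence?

Taking Haze [1,1], River [3,2], Pulse [4,3], Pulse [5,4], River [6,6] gives a common subsequence of length 5. The LCS DP gives dp[6][6] = 5, so this is optimal.

5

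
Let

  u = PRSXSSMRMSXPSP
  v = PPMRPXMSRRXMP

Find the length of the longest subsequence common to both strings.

7

Taking P at u[1]=v[2], then R at u[2]=v[4], then X at u[4]=v[6], then S at u[5]=v[8], then R at u[8]=v[10], then M at u[9]=v[12], then P at u[14]=v[13] gives a common subsequence of length 7. dp[14][13] = 7 confirms this is the maximum.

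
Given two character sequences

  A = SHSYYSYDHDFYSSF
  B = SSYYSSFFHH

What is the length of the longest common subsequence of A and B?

Let dp[i][j] be the LCS length of the first i characters of A and the first j characters of B. dp[i][j] = dp[i-1][j-1]+1 when the i-th and j-th characters match, else max(dp[i-1][j], dp[i][j-1]).
    ·  S  S  Y  Y  S  S  F  F  H  H
 ·  0  0  0  0  0  0  0  0  0  0  0
 S  0  1  1  1  1  1  1  1  1  1  1
 H  0  1  1  1  1  1  1  1  1  2  2
 S  0  1  2  2  2  2  2  2  2  2  2
 Y  0  1  2  3  3  3  3  3  3  3  3
 Y  0  1  2  3  4  4  4  4  4  4  4
 S  0  1  2  3  4  5  5  5  5  5  5
 Y  0  1  2  3  4  5  5  5  5  5  5
 D  0  1  2  3  4  5  5  5  5  5  5
 H  0  1  2  3  4  5  5  5  5  6  6
 D  0  1  2  3  4  5  5  5  5  6  6
 F  0  1  2  3  4  5  5  6  6  6  6
 Y  0  1  2  3  4  5  5  6  6  6  6
 S  0  1  2  3  4  5  6  6  6  6  6
 S  0  1  2  3  4  5  6  6  6  6  6
 F  0  1  2  3  4  5  6  7  7  7  7
dp[15][10] = 7. One LCS (by backtracking along matches): SSYYSFF.

7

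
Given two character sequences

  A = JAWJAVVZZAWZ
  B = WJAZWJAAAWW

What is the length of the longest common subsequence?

Let dp[i][j] be the LCS length of the first i characters of A and the first j characters of B. dp[i][j] = dp[i-1][j-1]+1 when the i-th and j-th characters match, else max(dp[i-1][j], dp[i][j-1]).
    ·  W  J  A  Z  W  J  A  A  A  W  W
 ·  0  0  0  0  0  0  0  0  0  0  0  0
 J  0  0  1  1  1  1  1  1  1  1  1  1
 A  0  0  1  2  2  2  2  2  2  2  2  2
 W  0  1  1  2  2  3  3  3  3  3  3  3
 J  0  1  2  2  2  3  4  4  4  4  4  4
 A  0  1  2  3  3  3  4  5  5  5  5  5
 V  0  1  2  3  3  3  4  5  5  5  5  5
 V  0  1  2  3  3  3  4  5  5  5  5  5
 Z  0  1  2  3  4  4  4  5  5  5  5  5
 Z  0  1  2  3  4  4  4  5  5  5  5  5
 A  0  1  2  3  4  4  4  5  6  6  6  6
 W  0  1  2  3  4  5  5  5  6  6  7  7
 Z  0  1  2  3  4  5  5  5  6  6  7  7
dp[12][11] = 7. One LCS (by backtracking along matches): JAWJAAW.

7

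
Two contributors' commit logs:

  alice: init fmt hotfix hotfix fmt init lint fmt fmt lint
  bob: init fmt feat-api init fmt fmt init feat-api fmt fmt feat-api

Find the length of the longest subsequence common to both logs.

Pick init (alice #1, bob #4); then fmt (alice #2, bob #5); then fmt (alice #5, bob #6); then init (alice #6, bob #7); then fmt (alice #8, bob #9); then fmt (alice #9, bob #10); all 6 commits appear in both, in order. Since dp[10][11] = 6, nothing longer is possible.

6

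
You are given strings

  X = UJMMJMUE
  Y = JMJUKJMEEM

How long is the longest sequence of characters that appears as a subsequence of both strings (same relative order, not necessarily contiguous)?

Let dp[i][j] be the LCS length of the first i characters of X and the first j characters of Y. dp[i][j] = dp[i-1][j-1]+1 when the i-th and j-th characters match, else max(dp[i-1][j], dp[i][j-1]).
    ·  J  M  J  U  K  J  M  E  E  M
 ·  0  0  0  0  0  0  0  0  0  0  0
 U  0  0  0  0  1  1  1  1  1  1  1
 J  0  1  1  1  1  1  2  2  2  2  2
 M  0  1  2  2  2  2  2  3  3  3  3
 M  0  1  2  2  2  2  2  3  3  3  4
 J  0  1  2  3  3  3  3  3  3  3  4
 M  0  1  2  3  3  3  3  4  4  4  4
 U  0  1  2  3  4  4  4  4  4  4  4
 E  0  1  2  3  4  4  4  4  5  5  5
dp[8][10] = 5. One LCS (by backtracking along matches): JMJME.

5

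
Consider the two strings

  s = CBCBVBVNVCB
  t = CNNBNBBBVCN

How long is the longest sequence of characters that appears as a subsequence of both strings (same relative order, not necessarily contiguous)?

Match C at s[1]=t[1], B at s[2]=t[6], B at s[4]=t[7], B at s[6]=t[8], V at s[7]=t[9], N at s[8]=t[11] — 6 characters in the same relative order in both. The LCS DP gives dp[11][11] = 6, so this is optimal.

6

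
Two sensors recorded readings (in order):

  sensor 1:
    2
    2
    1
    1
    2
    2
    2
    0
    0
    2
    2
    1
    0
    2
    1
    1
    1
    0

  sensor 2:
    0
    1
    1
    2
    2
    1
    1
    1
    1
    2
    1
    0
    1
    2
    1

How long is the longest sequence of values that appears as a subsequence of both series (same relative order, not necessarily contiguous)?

9

One common subsequence of length 9: 2 (sensor 1 #1, sensor 2 #4), 2 (sensor 1 #2, sensor 2 #5), 1 (sensor 1 #3, sensor 2 #8), 1 (sensor 1 #4, sensor 2 #9), 2 (sensor 1 #5, sensor 2 #10), 0 (sensor 1 #9, sensor 2 #12), 1 (sensor 1 #12, sensor 2 #13), 2 (sensor 1 #14, sensor 2 #14), 1 (sensor 1 #17, sensor 2 #15). dp[18][15] = 9 confirms this is the maximum.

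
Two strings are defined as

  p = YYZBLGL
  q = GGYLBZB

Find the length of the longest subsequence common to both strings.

3

Match Y at p[1]=q[3], Z at p[3]=q[6], B at p[4]=q[7] — 3 characters in the same relative order in both. Since dp[7][7] = 3, nothing longer is possible.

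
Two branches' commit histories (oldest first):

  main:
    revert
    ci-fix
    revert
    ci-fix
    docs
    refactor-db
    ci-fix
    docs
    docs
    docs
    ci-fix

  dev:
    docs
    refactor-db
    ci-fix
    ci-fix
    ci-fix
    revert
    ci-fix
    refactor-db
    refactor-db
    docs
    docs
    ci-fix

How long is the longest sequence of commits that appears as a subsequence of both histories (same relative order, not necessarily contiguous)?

Taking ci-fix at main[2]=dev[5], revert at main[3]=dev[6], ci-fix at main[4]=dev[7], refactor-db at main[6]=dev[9], docs at main[9]=dev[10], docs at main[10]=dev[11], ci-fix at main[11]=dev[12] gives a common subsequence of length 7. dp[11][12] = 7 confirms this is the maximum.

7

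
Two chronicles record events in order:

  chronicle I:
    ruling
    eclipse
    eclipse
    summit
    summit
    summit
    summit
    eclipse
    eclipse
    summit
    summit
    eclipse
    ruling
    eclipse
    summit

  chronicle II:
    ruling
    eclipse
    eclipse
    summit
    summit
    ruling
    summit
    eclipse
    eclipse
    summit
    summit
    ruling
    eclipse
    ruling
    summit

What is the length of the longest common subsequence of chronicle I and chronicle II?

Pick ruling (chronicle I #1, chronicle II #1); then eclipse (chronicle I #2, chronicle II #2); then eclipse (chronicle I #3, chronicle II #3); then summit (chronicle I #4, chronicle II #4); then summit (chronicle I #5, chronicle II #5); then summit (chronicle I #7, chronicle II #7); then eclipse (chronicle I #8, chronicle II #8); then eclipse (chronicle I #9, chronicle II #9); then summit (chronicle I #10, chronicle II #10); then summit (chronicle I #11, chronicle II #11); then eclipse (chronicle I #12, chronicle II #13); then ruling (chronicle I #13, chronicle II #14); then summit (chronicle I #15, chronicle II #15); all 13 events appear in both, in order. Since dp[15][15] = 13, nothing longer is possible.

13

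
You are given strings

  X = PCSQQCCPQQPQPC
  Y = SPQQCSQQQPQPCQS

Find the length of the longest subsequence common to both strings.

Pick P at X[1]=Y[2], C at X[2]=Y[5], S at X[3]=Y[6], Q at X[5]=Y[7], Q at X[9]=Y[8], Q at X[10]=Y[9], P at X[11]=Y[10], Q at X[12]=Y[11], P at X[13]=Y[12], C at X[14]=Y[13]; all 10 characters appear in both, in order, and the DP table's final entry dp[14][15] is also 10, so no common subsequence is longer.

10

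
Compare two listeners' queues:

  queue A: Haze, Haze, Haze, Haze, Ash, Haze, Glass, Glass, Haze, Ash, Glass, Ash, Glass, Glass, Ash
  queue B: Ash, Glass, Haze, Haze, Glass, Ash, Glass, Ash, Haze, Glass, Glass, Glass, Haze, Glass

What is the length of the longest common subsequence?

8

Pick Haze (queue A #1, queue B #3); then Haze (queue A #2, queue B #4); then Ash (queue A #5, queue B #8); then Haze (queue A #6, queue B #9); then Glass (queue A #7, queue B #11); then Glass (queue A #8, queue B #12); then Haze (queue A #9, queue B #13); then Glass (queue A #14, queue B #14); all 8 songs appear in both, in order. Since dp[15][14] = 8, nothing longer is possible.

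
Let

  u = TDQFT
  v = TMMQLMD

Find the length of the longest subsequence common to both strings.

2

Match T [1,1], D [2,7] — 2 characters in the same relative order in both. Since dp[5][7] = 2, nothing longer is possible.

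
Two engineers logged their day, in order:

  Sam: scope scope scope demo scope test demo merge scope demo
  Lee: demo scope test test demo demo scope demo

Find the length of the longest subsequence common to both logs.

6

One common subsequence of length 6: demo at Sam[4]=Lee[1]; then scope at Sam[5]=Lee[2]; then test at Sam[6]=Lee[4]; then demo at Sam[7]=Lee[6]; then scope at Sam[9]=Lee[7]; then demo at Sam[10]=Lee[8]. dp[10][8] = 6 confirms this is the maximum.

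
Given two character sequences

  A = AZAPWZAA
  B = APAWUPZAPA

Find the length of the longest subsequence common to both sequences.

6

Taking A [1,1]; then A [3,3]; then P [4,6]; then Z [6,7]; then A [7,8]; then A [8,10] gives a common subsequence of length 6, and the DP table's final entry dp[8][10] is also 6, so no common subsequence is longer.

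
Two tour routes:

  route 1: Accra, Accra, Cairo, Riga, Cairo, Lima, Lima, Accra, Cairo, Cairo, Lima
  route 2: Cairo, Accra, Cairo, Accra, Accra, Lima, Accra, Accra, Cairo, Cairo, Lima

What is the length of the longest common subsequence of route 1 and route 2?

7

One common subsequence of length 7: Accra at route 1[1]=route 2[4] → Accra at route 1[2]=route 2[5] → Lima at route 1[6]=route 2[6] → Accra at route 1[8]=route 2[8] → Cairo at route 1[9]=route 2[9] → Cairo at route 1[10]=route 2[10] → Lima at route 1[11]=route 2[11], and the DP table's final entry dp[11][11] is also 7, so no common subsequence is longer.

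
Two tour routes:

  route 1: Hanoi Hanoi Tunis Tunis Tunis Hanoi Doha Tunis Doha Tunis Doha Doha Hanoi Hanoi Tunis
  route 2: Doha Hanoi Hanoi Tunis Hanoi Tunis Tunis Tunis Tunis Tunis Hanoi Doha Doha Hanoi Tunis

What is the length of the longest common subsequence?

Pick Hanoi (route 1 #1, route 2 #3), Hanoi (route 1 #2, route 2 #5), Tunis (route 1 #3, route 2 #6), Tunis (route 1 #4, route 2 #7), Tunis (route 1 #5, route 2 #8), Tunis (route 1 #8, route 2 #9), Tunis (route 1 #10, route 2 #10), Doha (route 1 #11, route 2 #12), Doha (route 1 #12, route 2 #13), Hanoi (route 1 #14, route 2 #14), Tunis (route 1 #15, route 2 #15); all 11 stops appear in both, in order. Since dp[15][15] = 11, nothing longer is possible.

11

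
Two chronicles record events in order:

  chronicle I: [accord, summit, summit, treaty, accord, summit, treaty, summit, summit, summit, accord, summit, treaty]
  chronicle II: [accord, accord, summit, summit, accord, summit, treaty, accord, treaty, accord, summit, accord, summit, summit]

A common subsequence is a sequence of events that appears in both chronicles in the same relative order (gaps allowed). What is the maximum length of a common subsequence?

Match accord (chronicle I #1, chronicle II #2); then summit (chronicle I #2, chronicle II #4); then summit (chronicle I #3, chronicle II #6); then treaty (chronicle I #4, chronicle II #7); then accord (chronicle I #5, chronicle II #8); then treaty (chronicle I #7, chronicle II #9); then summit (chronicle I #8, chronicle II #11); then summit (chronicle I #10, chronicle II #13); then summit (chronicle I #12, chronicle II #14) — 9 events in the same relative order in both. dp[13][14] = 9 confirms this is the maximum.

9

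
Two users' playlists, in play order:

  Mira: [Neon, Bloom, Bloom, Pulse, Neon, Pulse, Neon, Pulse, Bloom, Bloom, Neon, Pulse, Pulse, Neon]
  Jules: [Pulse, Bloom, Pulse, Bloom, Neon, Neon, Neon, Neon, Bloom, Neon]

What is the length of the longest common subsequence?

6

Match Bloom [2,2]; then Bloom [3,4]; then Neon [5,7]; then Neon [7,8]; then Bloom [10,9]; then Neon [14,10] — 6 songs in the same relative order in both. The LCS DP gives dp[14][10] = 6, so this is optimal.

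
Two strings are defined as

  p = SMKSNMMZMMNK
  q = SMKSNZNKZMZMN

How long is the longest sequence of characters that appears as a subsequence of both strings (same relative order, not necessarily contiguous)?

Pick S (p #1, q #1); then M (p #2, q #2); then K (p #3, q #3); then S (p #4, q #4); then N (p #5, q #7); then M (p #7, q #10); then Z (p #8, q #11); then M (p #10, q #12); then N (p #11, q #13); all 9 characters appear in both, in order. The LCS DP gives dp[12][13] = 9, so this is optimal.

9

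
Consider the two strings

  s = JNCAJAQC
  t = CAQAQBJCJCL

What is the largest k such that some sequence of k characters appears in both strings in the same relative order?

Match C (s #3, t #1) → A (s #4, t #2) → A (s #6, t #4) → Q (s #7, t #5) → C (s #8, t #10) — 5 characters in the same relative order in both. dp[8][11] = 5 confirms this is the maximum.

5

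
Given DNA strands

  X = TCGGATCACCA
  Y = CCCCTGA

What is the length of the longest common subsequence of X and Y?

Pick C (X #2, Y #1), then C (X #7, Y #2), then C (X #9, Y #3), then C (X #10, Y #4), then A (X #11, Y #7); all 5 bases appear in both, in order. dp[11][7] = 5 confirms this is the maximum.

5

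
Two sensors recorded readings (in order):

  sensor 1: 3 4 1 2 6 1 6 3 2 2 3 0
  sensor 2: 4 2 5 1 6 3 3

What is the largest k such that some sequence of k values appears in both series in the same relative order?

Match 4 (sensor 1 #2, sensor 2 #1), then 2 (sensor 1 #4, sensor 2 #2), then 1 (sensor 1 #6, sensor 2 #4), then 6 (sensor 1 #7, sensor 2 #5), then 3 (sensor 1 #8, sensor 2 #6), then 3 (sensor 1 #11, sensor 2 #7) — 6 values in the same relative order in both. The LCS DP gives dp[12][7] = 6, so this is optimal.

6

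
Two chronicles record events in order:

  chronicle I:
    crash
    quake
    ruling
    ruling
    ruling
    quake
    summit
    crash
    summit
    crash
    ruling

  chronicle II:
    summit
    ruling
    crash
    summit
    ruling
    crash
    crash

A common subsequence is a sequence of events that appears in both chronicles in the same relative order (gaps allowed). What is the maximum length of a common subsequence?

Match crash [1,3], ruling [5,5], crash [8,6], crash [10,7] — 4 events in the same relative order in both. Since dp[11][7] = 4, nothing longer is possible.

4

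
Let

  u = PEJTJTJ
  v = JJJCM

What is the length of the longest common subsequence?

Match J at u[3]=v[1], then J at u[5]=v[2], then J at u[7]=v[3] — 3 characters in the same relative order in both. Since dp[7][5] = 3, nothing longer is possible.

3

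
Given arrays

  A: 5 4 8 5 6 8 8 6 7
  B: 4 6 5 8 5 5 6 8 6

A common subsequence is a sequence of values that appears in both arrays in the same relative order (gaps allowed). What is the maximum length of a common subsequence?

6

One common subsequence of length 6: 5 [1,3]; then 8 [3,4]; then 5 [4,6]; then 6 [5,7]; then 8 [7,8]; then 6 [8,9]. Since dp[9][9] = 6, nothing longer is possible.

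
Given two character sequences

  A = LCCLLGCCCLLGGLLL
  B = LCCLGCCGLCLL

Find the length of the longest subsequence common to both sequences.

One common subsequence of length 11: L at A[1]=B[1], then C at A[2]=B[2], then C at A[3]=B[3], then L at A[5]=B[4], then G at A[6]=B[5], then C at A[8]=B[6], then C at A[9]=B[7], then G at A[13]=B[8], then L at A[14]=B[9], then L at A[15]=B[11], then L at A[16]=B[12], and the DP table's final entry dp[16][12] is also 11, so no common subsequence is longer.

11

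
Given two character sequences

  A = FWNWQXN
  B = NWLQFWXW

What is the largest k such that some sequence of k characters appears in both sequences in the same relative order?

Pick N [3,1] → W [4,2] → Q [5,4] → X [6,7]; all 4 characters appear in both, in order, and the DP table's final entry dp[7][8] is also 4, so no common subsequence is longer.

4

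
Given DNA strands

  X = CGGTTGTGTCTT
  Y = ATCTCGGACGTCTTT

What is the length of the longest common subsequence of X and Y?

One common subsequence of length 8: C (X #1, Y #5) → G (X #2, Y #6) → G (X #3, Y #7) → G (X #6, Y #10) → T (X #7, Y #11) → T (X #9, Y #13) → T (X #11, Y #14) → T (X #12, Y #15), and the DP table's final entry dp[12][15] is also 8, so no common subsequence is longer.

8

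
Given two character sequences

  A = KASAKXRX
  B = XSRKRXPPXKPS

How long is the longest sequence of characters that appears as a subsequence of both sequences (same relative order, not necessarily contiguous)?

4

Let dp[i][j] be the LCS length of the first i characters of A and the first j characters of B. dp[i][j] = dp[i-1][j-1]+1 when the i-th and j-th characters match, else max(dp[i-1][j], dp[i][j-1]).
    ·  X  S  R  K  R  X  P  P  X  K  P  S
 ·  0  0  0  0  0  0  0  0  0  0  0  0  0
 K  0  0  0  0  1  1  1  1  1  1  1  1  1
 A  0  0  0  0  1  1  1  1  1  1  1  1  1
 S  0  0  1  1  1  1  1  1  1  1  1  1  2
 A  0  0  1  1  1  1  1  1  1  1  1  1  2
 K  0  0  1  1  2  2  2  2  2  2  2  2  2
 X  0  1  1  1  2  2  3  3  3  3  3  3  3
 R  0  1  1  2  2  3  3  3  3  3  3  3  3
 X  0  1  1  2  2  3  4  4  4  4  4  4  4
dp[8][12] = 4. One LCS (by backtracking along matches): SKXX.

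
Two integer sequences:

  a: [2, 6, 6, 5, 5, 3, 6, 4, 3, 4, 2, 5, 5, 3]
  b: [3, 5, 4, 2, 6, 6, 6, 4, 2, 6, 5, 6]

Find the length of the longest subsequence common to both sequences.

7

One common subsequence of length 7: 2 at a[1]=b[4] → 6 at a[2]=b[5] → 6 at a[3]=b[6] → 6 at a[7]=b[7] → 4 at a[10]=b[8] → 2 at a[11]=b[9] → 5 at a[12]=b[11]. dp[14][12] = 7 confirms this is the maximum.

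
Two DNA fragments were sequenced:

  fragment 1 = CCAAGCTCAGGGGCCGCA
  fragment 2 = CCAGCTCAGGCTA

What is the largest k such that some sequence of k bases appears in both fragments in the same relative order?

Taking C (fragment 1 #1, fragment 2 #1); then C (fragment 1 #2, fragment 2 #2); then A (fragment 1 #4, fragment 2 #3); then G (fragment 1 #5, fragment 2 #4); then C (fragment 1 #6, fragment 2 #5); then T (fragment 1 #7, fragment 2 #6); then C (fragment 1 #8, fragment 2 #7); then A (fragment 1 #9, fragment 2 #8); then G (fragment 1 #12, fragment 2 #9); then G (fragment 1 #13, fragment 2 #10); then C (fragment 1 #14, fragment 2 #11); then A (fragment 1 #18, fragment 2 #13) gives a common subsequence of length 12. The LCS DP gives dp[18][13] = 12, so this is optimal.

12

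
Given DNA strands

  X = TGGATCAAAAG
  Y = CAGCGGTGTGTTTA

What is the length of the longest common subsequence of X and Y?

5

Pick T [1,7]; then G [2,8]; then G [3,10]; then T [5,13]; then A [10,14]; all 5 bases appear in both, in order. dp[11][14] = 5 confirms this is the maximum.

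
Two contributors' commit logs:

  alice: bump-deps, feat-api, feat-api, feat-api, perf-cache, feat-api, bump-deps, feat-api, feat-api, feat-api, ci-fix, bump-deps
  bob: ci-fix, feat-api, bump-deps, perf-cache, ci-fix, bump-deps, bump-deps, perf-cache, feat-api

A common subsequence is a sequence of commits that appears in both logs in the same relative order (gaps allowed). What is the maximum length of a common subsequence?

One common subsequence of length 4: bump-deps at alice[1]=bob[3], perf-cache at alice[5]=bob[4], bump-deps at alice[7]=bob[7], feat-api at alice[10]=bob[9]. Since dp[12][9] = 4, nothing longer is possible.

4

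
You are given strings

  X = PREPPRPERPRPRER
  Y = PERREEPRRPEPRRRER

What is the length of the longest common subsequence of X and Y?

12

Taking P at X[1]=Y[1], R at X[2]=Y[4], E at X[3]=Y[6], P at X[4]=Y[7], R at X[6]=Y[9], P at X[7]=Y[10], E at X[8]=Y[11], R at X[9]=Y[13], R at X[11]=Y[14], R at X[13]=Y[15], E at X[14]=Y[16], R at X[15]=Y[17] gives a common subsequence of length 12. The LCS DP gives dp[15][17] = 12, so this is optimal.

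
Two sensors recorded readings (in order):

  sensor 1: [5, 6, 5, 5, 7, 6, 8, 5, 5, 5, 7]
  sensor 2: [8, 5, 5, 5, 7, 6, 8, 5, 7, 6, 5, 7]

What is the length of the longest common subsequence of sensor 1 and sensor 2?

Let dp[i][j] be the LCS length of the first i values of sensor 1 and the first j values of sensor 2. dp[i][j] = dp[i-1][j-1]+1 when the i-th and j-th values match, else max(dp[i-1][j], dp[i][j-1]).
    ·  8  5  5  5  7  6  8  5  7  6  5  7
 ·  0  0  0  0  0  0  0  0  0  0  0  0  0
 5  0  0  1  1  1  1  1  1  1  1  1  1  1
 6  0  0  1  1  1  1  2  2  2  2  2  2  2
 5  0  0  1  2  2  2  2  2  3  3  3  3  3
 5  0  0  1  2  3  3  3  3  3  3  3  4  4
 7  0  0  1  2  3  4  4  4  4  4  4  4  5
 6  0  0  1  2  3  4  5  5  5  5  5  5  5
 8  0  1  1  2  3  4  5  6  6  6  6  6  6
 5  0  1  2  2  3  4  5  6  7  7  7  7  7
 5  0  1  2  3  3  4  5  6  7  7  7  8  8
 5  0  1  2  3  4  4  5  6  7  7  7  8  8
 7  0  1  2  3  4  5  5  6  7  8  8  8  9
dp[11][12] = 9. One LCS (by backtracking along matches): 5, 5, 5, 7, 6, 8, 5, 5, 7.

9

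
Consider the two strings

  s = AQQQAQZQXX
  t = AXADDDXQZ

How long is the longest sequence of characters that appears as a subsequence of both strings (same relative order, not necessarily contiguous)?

Let dp[i][j] be the LCS length of the first i characters of s and the first j characters of t. dp[i][j] = dp[i-1][j-1]+1 when the i-th and j-th characters match, else max(dp[i-1][j], dp[i][j-1]).
    ·  A  X  A  D  D  D  X  Q  Z
 ·  0  0  0  0  0  0  0  0  0  0
 A  0  1  1  1  1  1  1  1  1  1
 Q  0  1  1  1  1  1  1  1  2  2
 Q  0  1  1  1  1  1  1  1  2  2
 Q  0  1  1  1  1  1  1  1  2  2
 A  0  1  1  2  2  2  2  2  2  2
 Q  0  1  1  2  2  2  2  2  3  3
 Z  0  1  1  2  2  2  2  2  3  4
 Q  0  1  1  2  2  2  2  2  3  4
 X  0  1  2  2  2  2  2  3  3  4
 X  0  1  2  2  2  2  2  3  3  4
dp[10][9] = 4. One LCS (by backtracking along matches): AAQZ.

4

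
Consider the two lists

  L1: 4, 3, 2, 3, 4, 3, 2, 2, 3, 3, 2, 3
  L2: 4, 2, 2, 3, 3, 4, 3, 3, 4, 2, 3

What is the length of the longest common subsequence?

8

One common subsequence of length 8: 4 [1,1] → 3 [2,4] → 3 [4,5] → 4 [5,6] → 3 [6,7] → 3 [9,8] → 2 [11,10] → 3 [12,11]. dp[12][11] = 8 confirms this is the maximum.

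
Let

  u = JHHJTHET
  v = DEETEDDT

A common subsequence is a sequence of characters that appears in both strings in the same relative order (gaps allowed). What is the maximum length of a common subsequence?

Let dp[i][j] be the LCS length of the first i characters of u and the first j characters of v. dp[i][j] = dp[i-1][j-1]+1 when the i-th and j-th characters match, else max(dp[i-1][j], dp[i][j-1]).
    ·  D  E  E  T  E  D  D  T
 ·  0  0  0  0  0  0  0  0  0
 J  0  0  0  0  0  0  0  0  0
 H  0  0  0  0  0  0  0  0  0
 H  0  0  0  0  0  0  0  0  0
 J  0  0  0  0  0  0  0  0  0
 T  0  0  0  0  1  1  1  1  1
 H  0  0  0  0  1  1  1  1  1
 E  0  0  1  1  1  2  2  2  2
 T  0  0  1  1  2  2  2  2  3
dp[8][8] = 3. One LCS (by backtracking along matches): TET.

3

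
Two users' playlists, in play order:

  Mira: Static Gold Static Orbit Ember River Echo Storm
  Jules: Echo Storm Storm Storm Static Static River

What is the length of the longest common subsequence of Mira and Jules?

3

Match Static (Mira #1, Jules #5); then Static (Mira #3, Jules #6); then River (Mira #6, Jules #7) — 3 songs in the same relative order in both. Since dp[8][7] = 3, nothing longer is possible.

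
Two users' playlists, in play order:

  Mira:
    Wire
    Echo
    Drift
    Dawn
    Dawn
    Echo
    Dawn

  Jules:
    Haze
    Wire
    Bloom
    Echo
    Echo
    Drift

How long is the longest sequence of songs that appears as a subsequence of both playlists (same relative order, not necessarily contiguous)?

3

Match Wire at Mira[1]=Jules[2] → Echo at Mira[2]=Jules[5] → Drift at Mira[3]=Jules[6] — 3 songs in the same relative order in both, and the DP table's final entry dp[7][6] is also 3, so no common subsequence is longer.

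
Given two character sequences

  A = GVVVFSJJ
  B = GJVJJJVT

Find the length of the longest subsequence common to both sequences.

Let dp[i][j] be the LCS length of the first i characters of A and the first j characters of B. dp[i][j] = dp[i-1][j-1]+1 when the i-th and j-th characters match, else max(dp[i-1][j], dp[i][j-1]).
    ·  G  J  V  J  J  J  V  T
 ·  0  0  0  0  0  0  0  0  0
 G  0  1  1  1  1  1  1  1  1
 V  0  1  1  2  2  2  2  2  2
 V  0  1  1  2  2  2  2  3  3
 V  0  1  1  2  2  2  2  3  3
 F  0  1  1  2  2  2  2  3  3
 S  0  1  1  2  2  2  2  3  3
 J  0  1  2  2  3  3  3  3  3
 J  0  1  2  2  3  4  4  4  4
dp[8][8] = 4. One LCS (by backtracking along matches): GVJJ.

4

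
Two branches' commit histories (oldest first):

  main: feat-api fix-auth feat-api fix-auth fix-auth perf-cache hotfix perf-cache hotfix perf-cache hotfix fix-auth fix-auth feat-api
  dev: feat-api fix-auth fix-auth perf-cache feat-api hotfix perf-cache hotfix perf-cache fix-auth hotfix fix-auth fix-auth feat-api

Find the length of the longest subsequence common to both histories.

12

Pick feat-api [3,1] → fix-auth [4,2] → fix-auth [5,3] → perf-cache [6,4] → hotfix [7,6] → perf-cache [8,7] → hotfix [9,8] → perf-cache [10,9] → hotfix [11,11] → fix-auth [12,12] → fix-auth [13,13] → feat-api [14,14]; all 12 commits appear in both, in order. Since dp[14][14] = 12, nothing longer is possible.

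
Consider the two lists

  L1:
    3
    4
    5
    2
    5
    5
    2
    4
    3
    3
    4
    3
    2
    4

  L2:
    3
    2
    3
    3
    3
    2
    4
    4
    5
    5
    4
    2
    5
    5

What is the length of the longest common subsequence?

7

Pick 3 at L1[1]=L2[1], then 2 at L1[7]=L2[2], then 3 at L1[9]=L2[3], then 3 at L1[10]=L2[4], then 3 at L1[12]=L2[5], then 2 at L1[13]=L2[6], then 4 at L1[14]=L2[11]; all 7 values appear in both, in order. The LCS DP gives dp[14][14] = 7, so this is optimal.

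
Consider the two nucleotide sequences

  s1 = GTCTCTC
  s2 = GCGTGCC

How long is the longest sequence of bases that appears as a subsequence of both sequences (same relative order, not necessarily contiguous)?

5

Let dp[i][j] be the LCS length of the first i bases of s1 and the first j bases of s2. dp[i][j] = dp[i-1][j-1]+1 when the i-th and j-th bases match, else max(dp[i-1][j], dp[i][j-1]).
    ·  G  C  G  T  G  C  C
 ·  0  0  0  0  0  0  0  0
 G  0  1  1  1  1  1  1  1
 T  0  1  1  1  2  2  2  2
 C  0  1  2  2  2  2  3  3
 T  0  1  2  2  3  3  3  3
 C  0  1  2  2  3  3  4  4
 T  0  1  2  2  3  3  4  4
 C  0  1  2  2  3  3  4  5
dp[7][7] = 5. One LCS (by backtracking along matches): GCTCC.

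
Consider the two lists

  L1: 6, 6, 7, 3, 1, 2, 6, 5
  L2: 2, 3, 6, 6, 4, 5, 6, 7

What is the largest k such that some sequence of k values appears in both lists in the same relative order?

Taking 6 at L1[1]=L2[4], then 6 at L1[2]=L2[7], then 7 at L1[3]=L2[8] gives a common subsequence of length 3. Since dp[8][8] = 3, nothing longer is possible.

3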